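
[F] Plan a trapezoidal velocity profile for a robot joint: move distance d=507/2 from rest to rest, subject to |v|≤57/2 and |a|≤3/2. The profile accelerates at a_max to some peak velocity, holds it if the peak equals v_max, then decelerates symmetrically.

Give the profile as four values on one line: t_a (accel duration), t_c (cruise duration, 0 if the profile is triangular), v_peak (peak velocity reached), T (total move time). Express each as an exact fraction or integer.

vₘ²/aₘ = (57/2)²/(3/2) = 1083/2
507/2 < 1083/2 ⇒ no cruise
v_peak = √(507/2·3/2) = √(1521/4) = 39/2
t_a = (39/2)/(3/2) = 13; t_c = 0
T = 2·13 = 26

t_a=13 t_c=0 v_peak=39/2 T=26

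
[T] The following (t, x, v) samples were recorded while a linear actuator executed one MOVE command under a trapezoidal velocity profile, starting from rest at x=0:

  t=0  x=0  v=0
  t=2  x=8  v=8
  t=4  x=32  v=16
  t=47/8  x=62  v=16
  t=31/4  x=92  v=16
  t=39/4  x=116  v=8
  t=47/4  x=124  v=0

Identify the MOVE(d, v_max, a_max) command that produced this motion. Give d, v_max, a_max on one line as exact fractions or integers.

d=124 v_max=16 a_max=4

final state: t=47/4, x=124, v=0 → d = 124
a_max = (8−0)/(2−0) = 4
max v = 16 over t∈[4,31/4] → v_max = 16
check: 16·(4+15/4) = 124 ✓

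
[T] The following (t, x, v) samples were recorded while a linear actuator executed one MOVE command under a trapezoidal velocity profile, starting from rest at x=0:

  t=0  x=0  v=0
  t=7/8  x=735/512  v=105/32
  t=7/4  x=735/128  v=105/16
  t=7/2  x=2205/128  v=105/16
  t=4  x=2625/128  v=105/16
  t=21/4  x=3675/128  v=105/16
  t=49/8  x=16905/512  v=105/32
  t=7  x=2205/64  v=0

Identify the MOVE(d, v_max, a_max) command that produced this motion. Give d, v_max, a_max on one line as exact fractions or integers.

final state: t=7, x=2205/64, v=0 → d = 2205/64
a_max = (105/32−0)/(7/8−0) = 15/4
max v = 105/16 over t∈[7/4,21/4] → v_max = 105/16
check: 105/16·(7/4+7/2) = 2205/64 ✓

d=2205/64 v_max=105/16 a_max=15/4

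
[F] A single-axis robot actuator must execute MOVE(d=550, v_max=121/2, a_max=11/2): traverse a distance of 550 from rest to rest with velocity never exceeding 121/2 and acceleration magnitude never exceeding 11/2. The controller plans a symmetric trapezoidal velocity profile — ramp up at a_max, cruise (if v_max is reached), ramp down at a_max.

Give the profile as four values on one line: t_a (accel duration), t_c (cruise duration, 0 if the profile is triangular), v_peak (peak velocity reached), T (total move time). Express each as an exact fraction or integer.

t_a=10 t_c=0 v_peak=55 T=20

(v_max)²/a_max = (121/2)²/(11/2) = 1331/2
550 < 1331/2 so t_c = 0
v_peak = √(550·11/2) = √3025 = 55
t_a = 55/(11/2) = 10; t_c = 0
T = 2·10 = 20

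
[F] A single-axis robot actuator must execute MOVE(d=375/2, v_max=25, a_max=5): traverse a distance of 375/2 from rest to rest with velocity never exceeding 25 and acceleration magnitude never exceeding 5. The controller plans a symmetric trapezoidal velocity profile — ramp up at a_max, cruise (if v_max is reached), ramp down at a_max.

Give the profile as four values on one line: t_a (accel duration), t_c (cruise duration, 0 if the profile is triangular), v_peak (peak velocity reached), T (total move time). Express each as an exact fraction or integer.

vₘ²/aₘ = 25²/5 = 125
375/2 ≥ 125 → trapezoidal
t_a = 25/5 = 5; v_peak = 25
d_cruise = 375/2 − 125 = 125/2; t_c = (125/2)/25 = 5/2
T = 2·5 + 5/2 = 25/2

t_a=5 t_c=5/2 v_peak=25 T=25/2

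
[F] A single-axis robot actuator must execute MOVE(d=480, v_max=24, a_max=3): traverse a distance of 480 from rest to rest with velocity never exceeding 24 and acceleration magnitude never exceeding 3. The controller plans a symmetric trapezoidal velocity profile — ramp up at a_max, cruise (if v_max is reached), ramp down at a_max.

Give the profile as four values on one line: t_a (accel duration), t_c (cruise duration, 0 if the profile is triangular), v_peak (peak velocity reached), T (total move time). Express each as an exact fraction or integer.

(v_max)²/a_max = 24²/3 = 192
480 ≥ 192 so v_max reached
t_a = 24/3 = 8; v_peak = 24
d_cruise = 480 − 192 = 288; t_c = 288/24 = 12
T = 2·8 + 12 = 28

t_a=8 t_c=12 v_peak=24 T=28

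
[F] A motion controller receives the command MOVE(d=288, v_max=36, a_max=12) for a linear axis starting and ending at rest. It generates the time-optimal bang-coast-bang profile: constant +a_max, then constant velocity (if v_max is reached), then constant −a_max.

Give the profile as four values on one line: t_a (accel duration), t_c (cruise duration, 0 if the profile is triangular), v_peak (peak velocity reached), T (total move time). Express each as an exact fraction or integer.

vₘ²/aₘ = 36²/12 = 108
288 ≥ 108 ⇒ cruise phase
t_a = 36/12 = 3; v_peak = 36
d_cruise = 288 − 108 = 180; t_c = 180/36 = 5
T = 2·3 + 5 = 11

t_a=3 t_c=5 v_peak=36 T=11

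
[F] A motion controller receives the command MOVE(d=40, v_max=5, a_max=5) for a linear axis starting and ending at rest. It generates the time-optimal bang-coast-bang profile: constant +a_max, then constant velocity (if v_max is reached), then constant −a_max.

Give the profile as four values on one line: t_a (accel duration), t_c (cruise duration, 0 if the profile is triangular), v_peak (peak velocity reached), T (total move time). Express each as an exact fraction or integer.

(v_max)²/a_max = 5²/5 = 5
40 ≥ 5 so v_max reached
t_a = 5/5 = 1; v_peak = 5
d_cruise = 40 − 5 = 35; t_c = 35/5 = 7
T = 2·1 + 7 = 9

t_a=1 t_c=7 v_peak=5 T=9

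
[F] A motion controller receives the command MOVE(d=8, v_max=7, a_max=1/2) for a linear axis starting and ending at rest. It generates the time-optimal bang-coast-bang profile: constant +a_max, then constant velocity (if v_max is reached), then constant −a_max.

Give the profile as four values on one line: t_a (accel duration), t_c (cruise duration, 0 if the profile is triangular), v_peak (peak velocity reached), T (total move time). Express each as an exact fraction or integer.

t_a=4 t_c=0 v_peak=2 T=8

v_max²/a_max = 7²/(1/2) = 98
8 < 98 so t_c = 0
v_peak = √(8·1/2) = √4 = 2
t_a = 2/(1/2) = 4; t_c = 0
T = 2·4 = 8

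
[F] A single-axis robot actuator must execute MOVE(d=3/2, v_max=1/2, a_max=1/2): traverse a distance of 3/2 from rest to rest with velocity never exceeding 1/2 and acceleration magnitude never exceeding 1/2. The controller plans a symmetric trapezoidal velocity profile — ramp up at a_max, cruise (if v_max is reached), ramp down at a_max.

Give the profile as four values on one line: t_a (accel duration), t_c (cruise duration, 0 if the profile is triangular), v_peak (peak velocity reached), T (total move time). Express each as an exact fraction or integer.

t_a=1 t_c=2 v_peak=1/2 T=4

v_max²/a_max = (1/2)²/(1/2) = 1/2
3/2 ≥ 1/2 → trapezoidal
t_a = (1/2)/(1/2) = 1; v_peak = 1/2
d_cruise = 3/2 − 1/2 = 1; t_c = 1/(1/2) = 2
T = 2·1 + 2 = 4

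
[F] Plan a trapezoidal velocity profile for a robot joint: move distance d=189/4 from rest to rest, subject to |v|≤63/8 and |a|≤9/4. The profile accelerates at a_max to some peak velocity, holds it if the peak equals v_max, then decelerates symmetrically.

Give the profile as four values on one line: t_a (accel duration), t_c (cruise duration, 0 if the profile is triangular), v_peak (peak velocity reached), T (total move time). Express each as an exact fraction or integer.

t_a=7/2 t_c=5/2 v_peak=63/8 T=19/2

(v_max)²/a_max = (63/8)²/(9/4) = 441/16
189/4 ≥ 441/16 so v_max reached
t_a = (63/8)/(9/4) = 7/2; v_peak = 63/8
d_cruise = 189/4 − 441/16 = 315/16; t_c = (315/16)/(63/8) = 5/2
T = 2·7/2 + 5/2 = 19/2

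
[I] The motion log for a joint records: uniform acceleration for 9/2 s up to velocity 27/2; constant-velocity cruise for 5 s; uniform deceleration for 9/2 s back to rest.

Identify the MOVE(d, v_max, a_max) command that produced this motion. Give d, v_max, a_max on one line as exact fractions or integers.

d=513/4 v_max=27/2 a_max=3

a_max = (27/2)/(9/2) = 3
d_a = ½·27/2·9/2 = 243/8; d_c = 27/2·5 = 135/2
d = 2·243/8 + 135/2 = 513/4
t_c = 5 > 0 → v_max = v_peak = 27/2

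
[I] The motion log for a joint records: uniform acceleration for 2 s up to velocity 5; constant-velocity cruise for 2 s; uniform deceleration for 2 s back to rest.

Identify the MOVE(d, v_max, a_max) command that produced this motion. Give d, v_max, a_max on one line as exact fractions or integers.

d=20 v_max=5 a_max=5/2

a_max = 5/2
d_a = ½·5·2 = 5; d_c = 5·2 = 10
d = 2·5 + 10 = 20
t_c = 2 > 0 so v_max = 5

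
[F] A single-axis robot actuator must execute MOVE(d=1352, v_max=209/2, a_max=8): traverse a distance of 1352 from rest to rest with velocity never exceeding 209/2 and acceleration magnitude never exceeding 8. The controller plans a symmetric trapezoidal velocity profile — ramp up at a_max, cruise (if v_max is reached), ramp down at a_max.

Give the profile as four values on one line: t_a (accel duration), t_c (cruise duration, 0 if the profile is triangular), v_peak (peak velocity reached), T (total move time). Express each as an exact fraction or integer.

v_max²/a_max = (209/2)²/8 = 43681/32
1352 < 43681/32 ⇒ no cruise
v_peak = √(1352·8) = √10816 = 104
t_a = 104/8 = 13; t_c = 0
T = 2·13 = 26

t_a=13 t_c=0 v_peak=104 T=26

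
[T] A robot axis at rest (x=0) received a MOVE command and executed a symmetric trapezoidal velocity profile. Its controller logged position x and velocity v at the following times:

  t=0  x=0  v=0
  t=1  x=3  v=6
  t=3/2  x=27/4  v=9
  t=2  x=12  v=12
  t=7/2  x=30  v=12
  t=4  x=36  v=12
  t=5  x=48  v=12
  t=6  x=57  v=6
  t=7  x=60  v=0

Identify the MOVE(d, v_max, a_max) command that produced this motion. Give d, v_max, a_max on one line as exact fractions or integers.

d=60 v_max=12 a_max=6

final state: t=7, x=60, v=0 → d = 60
a_max = (6−0)/(1−0) = 6
max v = 12 over t∈[2,5] → v_max = 12
check: 12·(2+3) = 60 ✓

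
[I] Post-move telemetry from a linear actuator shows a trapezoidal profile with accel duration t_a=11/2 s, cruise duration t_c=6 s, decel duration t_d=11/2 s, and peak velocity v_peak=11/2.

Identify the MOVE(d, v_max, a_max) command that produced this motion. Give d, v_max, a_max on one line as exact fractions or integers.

a_max = (11/2)/(11/2) = 1
d_a = ½·11/2·11/2 = 121/8; d_c = 11/2·6 = 33
d = 2·121/8 + 33 = 253/4
t_c = 6 > 0 ⇒ limit active, v_max = 11/2

d=253/4 v_max=11/2 a_max=1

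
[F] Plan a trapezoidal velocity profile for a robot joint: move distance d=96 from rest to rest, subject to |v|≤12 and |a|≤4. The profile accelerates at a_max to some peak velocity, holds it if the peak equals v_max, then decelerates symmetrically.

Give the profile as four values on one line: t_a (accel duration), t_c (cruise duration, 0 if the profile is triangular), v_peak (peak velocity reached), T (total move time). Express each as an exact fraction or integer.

t_a=3 t_c=5 v_peak=12 T=11

v_max²/a_max = 12²/4 = 36
96 ≥ 36 ⇒ cruise phase
t_a = 12/4 = 3; v_peak = 12
d_cruise = 96 − 36 = 60; t_c = 60/12 = 5
T = 2·3 + 5 = 11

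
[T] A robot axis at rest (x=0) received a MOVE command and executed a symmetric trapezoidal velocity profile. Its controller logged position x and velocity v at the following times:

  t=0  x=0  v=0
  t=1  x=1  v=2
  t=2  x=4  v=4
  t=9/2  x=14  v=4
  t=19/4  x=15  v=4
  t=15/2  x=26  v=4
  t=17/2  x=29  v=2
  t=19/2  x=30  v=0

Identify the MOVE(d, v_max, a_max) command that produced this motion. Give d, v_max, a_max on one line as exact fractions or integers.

final state: t=19/2, x=30, v=0 → d = 30
a_max = (2−0)/(1−0) = 2
max v = 4 over t∈[2,15/2] → v_max = 4
check: 4·(2+11/2) = 30 ✓

d=30 v_max=4 a_max=2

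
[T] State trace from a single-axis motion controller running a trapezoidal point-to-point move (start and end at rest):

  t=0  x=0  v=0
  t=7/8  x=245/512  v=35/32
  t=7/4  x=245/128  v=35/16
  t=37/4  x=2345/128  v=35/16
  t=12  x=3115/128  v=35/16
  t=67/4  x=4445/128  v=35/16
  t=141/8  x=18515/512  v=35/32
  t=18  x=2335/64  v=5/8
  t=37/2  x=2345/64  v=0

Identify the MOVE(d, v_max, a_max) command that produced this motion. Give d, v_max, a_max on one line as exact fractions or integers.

final state: t=37/2, x=2345/64, v=0 → d = 2345/64
a_max = (35/32−0)/(7/8−0) = 5/4
max v = 35/16 over t∈[7/4,67/4] → v_max = 35/16
check: 35/16·(7/4+15) = 2345/64 ✓

d=2345/64 v_max=35/16 a_max=5/4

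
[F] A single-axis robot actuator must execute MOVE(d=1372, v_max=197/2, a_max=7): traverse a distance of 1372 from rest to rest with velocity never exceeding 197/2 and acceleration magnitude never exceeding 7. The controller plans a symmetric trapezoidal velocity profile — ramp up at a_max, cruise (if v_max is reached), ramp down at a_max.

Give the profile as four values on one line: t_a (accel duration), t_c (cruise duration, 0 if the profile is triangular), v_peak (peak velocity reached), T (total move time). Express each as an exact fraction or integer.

t_a=14 t_c=0 v_peak=98 T=28

(v_max)²/a_max = (197/2)²/7 = 38809/28
1372 < 38809/28 ⇒ no cruise
v_peak = √(1372·7) = √9604 = 98
t_a = 98/7 = 14; t_c = 0
T = 2·14 = 28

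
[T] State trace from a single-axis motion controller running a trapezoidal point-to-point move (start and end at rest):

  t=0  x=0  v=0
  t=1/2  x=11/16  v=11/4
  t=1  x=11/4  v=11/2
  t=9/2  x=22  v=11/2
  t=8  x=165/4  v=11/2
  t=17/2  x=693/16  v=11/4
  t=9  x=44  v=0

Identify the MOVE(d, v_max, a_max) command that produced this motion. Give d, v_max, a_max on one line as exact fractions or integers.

d=44 v_max=11/2 a_max=11/2

final state: t=9, x=44, v=0 → d = 44
a_max = (11/4−0)/(1/2−0) = 11/2
max v = 11/2 over t∈[1,8] → v_max = 11/2
check: 11/2·(1+7) = 44 ✓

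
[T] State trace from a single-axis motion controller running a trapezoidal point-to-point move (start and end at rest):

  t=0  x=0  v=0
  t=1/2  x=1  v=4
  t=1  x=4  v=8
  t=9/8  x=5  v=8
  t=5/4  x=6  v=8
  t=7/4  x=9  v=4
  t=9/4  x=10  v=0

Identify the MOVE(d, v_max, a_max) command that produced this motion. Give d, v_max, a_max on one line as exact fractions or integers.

final state: t=9/4, x=10, v=0 → d = 10
a_max = (4−0)/(1/2−0) = 8
max v = 8 over t∈[1,5/4] → v_max = 8
check: 8·(1+1/4) = 10 ✓

d=10 v_max=8 a_max=8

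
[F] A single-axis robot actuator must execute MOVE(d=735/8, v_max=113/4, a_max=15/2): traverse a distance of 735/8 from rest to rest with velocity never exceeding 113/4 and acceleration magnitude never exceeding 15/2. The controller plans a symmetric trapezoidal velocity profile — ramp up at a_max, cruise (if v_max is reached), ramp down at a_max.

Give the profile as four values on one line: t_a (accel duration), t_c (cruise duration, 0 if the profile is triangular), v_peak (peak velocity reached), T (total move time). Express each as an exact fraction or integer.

t_a=7/2 t_c=0 v_peak=105/4 T=7

(v_max)²/a_max = (113/4)²/(15/2) = 12769/120
735/8 < 12769/120 so t_c = 0
v_peak = √(735/8·15/2) = √(11025/16) = 105/4
t_a = (105/4)/(15/2) = 7/2; t_c = 0
T = 2·7/2 = 7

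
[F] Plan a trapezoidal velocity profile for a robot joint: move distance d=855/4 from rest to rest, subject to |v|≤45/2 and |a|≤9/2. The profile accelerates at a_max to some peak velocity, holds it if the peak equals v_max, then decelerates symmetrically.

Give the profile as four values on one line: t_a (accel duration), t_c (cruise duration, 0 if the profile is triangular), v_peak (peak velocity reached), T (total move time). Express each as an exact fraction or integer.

vₘ²/aₘ = (45/2)²/(9/2) = 225/2
855/4 ≥ 225/2 → trapezoidal
t_a = (45/2)/(9/2) = 5; v_peak = 45/2
d_cruise = 855/4 − 225/2 = 405/4; t_c = (405/4)/(45/2) = 9/2
T = 2·5 + 9/2 = 29/2

t_a=5 t_c=9/2 v_peak=45/2 T=29/2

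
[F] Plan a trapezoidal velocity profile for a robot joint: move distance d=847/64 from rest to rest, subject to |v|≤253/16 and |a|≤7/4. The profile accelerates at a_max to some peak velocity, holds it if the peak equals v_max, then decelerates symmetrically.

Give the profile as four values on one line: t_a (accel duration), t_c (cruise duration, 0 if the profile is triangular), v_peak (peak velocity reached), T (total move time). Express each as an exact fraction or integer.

(v_max)²/a_max = (253/16)²/(7/4) = 64009/448
847/64 < 64009/448 → triangular
v_peak = √(847/64·7/4) = √(5929/256) = 77/16
t_a = (77/16)/(7/4) = 11/4; t_c = 0
T = 2·11/4 = 11/2

t_a=11/4 t_c=0 v_peak=77/16 T=11/2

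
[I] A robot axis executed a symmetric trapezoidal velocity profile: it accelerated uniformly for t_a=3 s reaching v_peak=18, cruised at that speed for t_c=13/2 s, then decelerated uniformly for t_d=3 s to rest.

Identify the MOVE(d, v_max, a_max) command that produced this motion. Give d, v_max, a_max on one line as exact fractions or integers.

a_max = 18/3 = 6
d_a = ½·18·3 = 27; d_c = 18·13/2 = 117
d = 2·27 + 117 = 171
t_c = 13/2 > 0 so v_max = 18

d=171 v_max=18 a_max=6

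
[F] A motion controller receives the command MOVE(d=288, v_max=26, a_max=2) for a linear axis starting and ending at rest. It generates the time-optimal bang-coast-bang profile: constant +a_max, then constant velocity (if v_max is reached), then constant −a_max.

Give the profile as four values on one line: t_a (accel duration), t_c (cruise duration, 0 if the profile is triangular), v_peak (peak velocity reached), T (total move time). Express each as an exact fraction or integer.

v_max²/a_max = 26²/2 = 338
288 < 338 so t_c = 0
v_peak = √(288·2) = √576 = 24
t_a = 24/2 = 12; t_c = 0
T = 2·12 = 24

t_a=12 t_c=0 v_peak=24 T=24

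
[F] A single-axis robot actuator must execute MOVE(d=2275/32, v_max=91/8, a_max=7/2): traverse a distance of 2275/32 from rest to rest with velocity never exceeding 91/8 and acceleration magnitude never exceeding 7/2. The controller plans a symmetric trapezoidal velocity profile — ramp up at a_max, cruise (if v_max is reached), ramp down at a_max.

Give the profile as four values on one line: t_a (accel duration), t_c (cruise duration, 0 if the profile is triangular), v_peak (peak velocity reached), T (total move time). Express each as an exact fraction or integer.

t_a=13/4 t_c=3 v_peak=91/8 T=19/2

(v_max)²/a_max = (91/8)²/(7/2) = 1183/32
2275/32 ≥ 1183/32 → trapezoidal
t_a = (91/8)/(7/2) = 13/4; v_peak = 91/8
d_cruise = 2275/32 − 1183/32 = 273/8; t_c = (273/8)/(91/8) = 3
T = 2·13/4 + 3 = 19/2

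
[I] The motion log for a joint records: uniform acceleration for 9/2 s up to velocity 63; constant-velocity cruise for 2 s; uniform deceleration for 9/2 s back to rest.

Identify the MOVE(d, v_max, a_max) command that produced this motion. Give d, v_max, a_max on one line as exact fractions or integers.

d=819/2 v_max=63 a_max=14

a_max = 63/(9/2) = 14
d_a = ½·63·9/2 = 567/4; d_c = 63·2 = 126
d = 2·567/4 + 126 = 819/2
t_c = 2 > 0 ⇒ limit active, v_max = 63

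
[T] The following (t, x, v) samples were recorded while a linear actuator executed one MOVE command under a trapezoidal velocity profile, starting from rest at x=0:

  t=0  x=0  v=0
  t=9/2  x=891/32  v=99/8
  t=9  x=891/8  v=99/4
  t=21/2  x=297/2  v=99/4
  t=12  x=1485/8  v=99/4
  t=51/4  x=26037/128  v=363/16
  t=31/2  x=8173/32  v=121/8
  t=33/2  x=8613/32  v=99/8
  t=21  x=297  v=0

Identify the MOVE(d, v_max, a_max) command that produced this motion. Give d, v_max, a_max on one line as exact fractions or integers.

final state: t=21, x=297, v=0 → d = 297
a_max = (99/8−0)/(9/2−0) = 11/4
max v = 99/4 over t∈[9,12] → v_max = 99/4
check: 99/4·(9+3) = 297 ✓

d=297 v_max=99/4 a_max=11/4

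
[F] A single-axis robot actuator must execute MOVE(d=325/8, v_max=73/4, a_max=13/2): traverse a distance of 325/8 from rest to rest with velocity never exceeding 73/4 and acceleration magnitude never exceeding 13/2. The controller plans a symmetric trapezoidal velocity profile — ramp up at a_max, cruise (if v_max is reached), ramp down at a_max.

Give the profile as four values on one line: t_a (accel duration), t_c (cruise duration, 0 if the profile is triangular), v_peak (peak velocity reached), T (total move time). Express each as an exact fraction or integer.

t_a=5/2 t_c=0 v_peak=65/4 T=5

vₘ²/aₘ = (73/4)²/(13/2) = 5329/104
325/8 < 5329/104 → triangular
v_peak = √(325/8·13/2) = √(4225/16) = 65/4
t_a = (65/4)/(13/2) = 5/2; t_c = 0
T = 2·5/2 = 5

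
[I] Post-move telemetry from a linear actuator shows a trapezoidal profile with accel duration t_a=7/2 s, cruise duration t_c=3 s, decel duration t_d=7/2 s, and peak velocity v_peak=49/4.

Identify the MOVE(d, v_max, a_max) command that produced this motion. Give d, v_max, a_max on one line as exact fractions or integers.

a_max = (49/4)/(7/2) = 7/2
d_a = ½·49/4·7/2 = 343/16; d_c = 49/4·3 = 147/4
d = 2·343/16 + 147/4 = 637/8
t_c = 3 > 0 → v_max = v_peak = 49/4

d=637/8 v_max=49/4 a_max=7/2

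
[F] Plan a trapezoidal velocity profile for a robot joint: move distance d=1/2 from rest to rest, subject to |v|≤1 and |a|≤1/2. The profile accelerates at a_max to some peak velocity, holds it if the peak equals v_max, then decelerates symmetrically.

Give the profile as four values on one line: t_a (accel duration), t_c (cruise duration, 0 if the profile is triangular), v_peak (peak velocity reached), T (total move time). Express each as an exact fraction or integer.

vₘ²/aₘ = 1²/(1/2) = 2
1/2 < 2 ⇒ no cruise
v_peak = √(1/2·1/2) = √(1/4) = 1/2
t_a = (1/2)/(1/2) = 1; t_c = 0
T = 2·1 = 2

t_a=1 t_c=0 v_peak=1/2 T=2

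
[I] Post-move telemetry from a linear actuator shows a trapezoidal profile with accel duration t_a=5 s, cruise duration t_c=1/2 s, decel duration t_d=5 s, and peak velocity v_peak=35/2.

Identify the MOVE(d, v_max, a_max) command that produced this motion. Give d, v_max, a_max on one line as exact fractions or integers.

d=385/4 v_max=35/2 a_max=7/2

a_max = (35/2)/5 = 7/2
d_a = ½·35/2·5 = 175/4; d_c = 35/2·1/2 = 35/4
d = 2·175/4 + 35/4 = 385/4
t_c = 1/2 > 0 ⇒ limit active, v_max = 35/2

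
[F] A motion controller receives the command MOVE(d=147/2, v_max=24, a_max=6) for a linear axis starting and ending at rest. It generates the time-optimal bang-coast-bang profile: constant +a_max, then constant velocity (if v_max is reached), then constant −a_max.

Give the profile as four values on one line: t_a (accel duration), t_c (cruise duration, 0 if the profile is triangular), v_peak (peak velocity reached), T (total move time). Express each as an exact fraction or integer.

t_a=7/2 t_c=0 v_peak=21 T=7

vₘ²/aₘ = 24²/6 = 96
147/2 < 96 ⇒ no cruise
v_peak = √(147/2·6) = √441 = 21
t_a = 21/6 = 7/2; t_c = 0
T = 2·7/2 = 7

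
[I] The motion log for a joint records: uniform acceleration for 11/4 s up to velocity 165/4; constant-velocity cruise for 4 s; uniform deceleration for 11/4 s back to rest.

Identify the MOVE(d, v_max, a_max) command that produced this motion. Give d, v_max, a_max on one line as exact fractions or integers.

d=4455/16 v_max=165/4 a_max=15

a_max = (165/4)/(11/4) = 15
d_a = ½·165/4·11/4 = 1815/32; d_c = 165/4·4 = 165
d = 2·1815/32 + 165 = 4455/16
t_c = 4 > 0 → v_max = v_peak = 165/4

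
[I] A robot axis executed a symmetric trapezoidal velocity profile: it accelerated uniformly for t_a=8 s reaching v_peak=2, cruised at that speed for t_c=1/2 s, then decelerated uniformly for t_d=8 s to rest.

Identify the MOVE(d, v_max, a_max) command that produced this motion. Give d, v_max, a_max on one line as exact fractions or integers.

a_max = 2/8 = 1/4
d_a = ½·2·8 = 8; d_c = 2·1/2 = 1
d = 2·8 + 1 = 17
t_c = 1/2 > 0 ⇒ limit active, v_max = 2

d=17 v_max=2 a_max=1/4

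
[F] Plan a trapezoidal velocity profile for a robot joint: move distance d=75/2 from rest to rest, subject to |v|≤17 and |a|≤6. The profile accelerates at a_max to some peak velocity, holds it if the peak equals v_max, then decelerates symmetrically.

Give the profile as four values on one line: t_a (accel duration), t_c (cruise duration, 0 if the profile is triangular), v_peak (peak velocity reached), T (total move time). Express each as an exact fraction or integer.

(v_max)²/a_max = 17²/6 = 289/6
75/2 < 289/6 → triangular
v_peak = √(75/2·6) = √225 = 15
t_a = 15/6 = 5/2; t_c = 0
T = 2·5/2 = 5

t_a=5/2 t_c=0 v_peak=15 T=5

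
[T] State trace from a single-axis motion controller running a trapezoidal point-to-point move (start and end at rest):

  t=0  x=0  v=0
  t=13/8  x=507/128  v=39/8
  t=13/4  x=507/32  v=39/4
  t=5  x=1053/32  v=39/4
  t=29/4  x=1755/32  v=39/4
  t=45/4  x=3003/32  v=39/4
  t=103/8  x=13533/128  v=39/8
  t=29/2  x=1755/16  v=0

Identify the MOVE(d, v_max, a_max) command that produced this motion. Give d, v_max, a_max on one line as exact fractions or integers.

d=1755/16 v_max=39/4 a_max=3

final state: t=29/2, x=1755/16, v=0 → d = 1755/16
a_max = (39/8−0)/(13/8−0) = 3
max v = 39/4 over t∈[13/4,45/4] → v_max = 39/4
check: 39/4·(13/4+8) = 1755/16 ✓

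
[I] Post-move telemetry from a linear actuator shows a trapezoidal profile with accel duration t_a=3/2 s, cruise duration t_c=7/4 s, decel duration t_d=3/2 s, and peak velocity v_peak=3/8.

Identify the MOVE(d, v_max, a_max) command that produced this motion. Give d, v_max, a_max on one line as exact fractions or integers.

a_max = (3/8)/(3/2) = 1/4
d_a = ½·3/8·3/2 = 9/32; d_c = 3/8·7/4 = 21/32
d = 2·9/32 + 21/32 = 39/32
t_c = 7/4 > 0 → v_max = v_peak = 3/8

d=39/32 v_max=3/8 a_max=1/4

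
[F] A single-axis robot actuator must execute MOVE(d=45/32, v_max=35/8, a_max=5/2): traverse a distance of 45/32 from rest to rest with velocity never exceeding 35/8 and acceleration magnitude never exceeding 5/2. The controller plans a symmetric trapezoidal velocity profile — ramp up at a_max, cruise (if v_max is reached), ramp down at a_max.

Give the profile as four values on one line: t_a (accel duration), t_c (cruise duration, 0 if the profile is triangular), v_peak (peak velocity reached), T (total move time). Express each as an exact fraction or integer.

vₘ²/aₘ = (35/8)²/(5/2) = 245/32
45/32 < 245/32 so t_c = 0
v_peak = √(45/32·5/2) = √(225/64) = 15/8
t_a = (15/8)/(5/2) = 3/4; t_c = 0
T = 2·3/4 = 3/2

t_a=3/4 t_c=0 v_peak=15/8 T=3/2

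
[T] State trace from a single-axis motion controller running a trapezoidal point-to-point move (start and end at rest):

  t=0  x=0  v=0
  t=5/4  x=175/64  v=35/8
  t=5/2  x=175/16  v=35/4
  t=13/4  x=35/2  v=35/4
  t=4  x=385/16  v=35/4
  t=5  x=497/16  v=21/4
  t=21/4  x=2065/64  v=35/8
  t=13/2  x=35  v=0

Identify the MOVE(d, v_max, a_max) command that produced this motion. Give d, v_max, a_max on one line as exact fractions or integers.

final state: t=13/2, x=35, v=0 → d = 35
a_max = (35/8−0)/(5/4−0) = 7/2
max v = 35/4 over t∈[5/2,4] → v_max = 35/4
check: 35/4·(5/2+3/2) = 35 ✓

d=35 v_max=35/4 a_max=7/2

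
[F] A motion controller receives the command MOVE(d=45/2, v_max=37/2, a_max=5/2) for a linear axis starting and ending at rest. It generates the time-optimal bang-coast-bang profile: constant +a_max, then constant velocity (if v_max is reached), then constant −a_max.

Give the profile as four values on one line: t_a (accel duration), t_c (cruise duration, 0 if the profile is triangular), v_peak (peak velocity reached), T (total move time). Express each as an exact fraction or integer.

t_a=3 t_c=0 v_peak=15/2 T=6

v_max²/a_max = (37/2)²/(5/2) = 1369/10
45/2 < 1369/10 → triangular
v_peak = √(45/2·5/2) = √(225/4) = 15/2
t_a = (15/2)/(5/2) = 3; t_c = 0
T = 2·3 = 6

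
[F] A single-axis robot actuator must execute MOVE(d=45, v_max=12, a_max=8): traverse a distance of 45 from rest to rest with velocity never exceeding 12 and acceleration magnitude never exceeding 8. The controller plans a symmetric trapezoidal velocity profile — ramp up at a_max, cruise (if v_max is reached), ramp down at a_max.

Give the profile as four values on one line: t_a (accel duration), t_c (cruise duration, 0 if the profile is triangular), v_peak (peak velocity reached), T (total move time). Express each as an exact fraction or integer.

t_a=3/2 t_c=9/4 v_peak=12 T=21/4

v_max²/a_max = 12²/8 = 18
45 ≥ 18 → trapezoidal
t_a = 12/8 = 3/2; v_peak = 12
d_cruise = 45 − 18 = 27; t_c = 27/12 = 9/4
T = 2·3/2 + 9/4 = 21/4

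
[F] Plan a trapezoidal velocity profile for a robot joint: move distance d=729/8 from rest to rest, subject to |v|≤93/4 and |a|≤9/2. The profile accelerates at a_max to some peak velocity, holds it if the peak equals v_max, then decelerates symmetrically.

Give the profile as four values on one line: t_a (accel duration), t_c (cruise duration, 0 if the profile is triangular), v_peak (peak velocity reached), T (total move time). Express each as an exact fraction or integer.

vₘ²/aₘ = (93/4)²/(9/2) = 961/8
729/8 < 961/8 → triangular
v_peak = √(729/8·9/2) = √(6561/16) = 81/4
t_a = (81/4)/(9/2) = 9/2; t_c = 0
T = 2·9/2 = 9

t_a=9/2 t_c=0 v_peak=81/4 T=9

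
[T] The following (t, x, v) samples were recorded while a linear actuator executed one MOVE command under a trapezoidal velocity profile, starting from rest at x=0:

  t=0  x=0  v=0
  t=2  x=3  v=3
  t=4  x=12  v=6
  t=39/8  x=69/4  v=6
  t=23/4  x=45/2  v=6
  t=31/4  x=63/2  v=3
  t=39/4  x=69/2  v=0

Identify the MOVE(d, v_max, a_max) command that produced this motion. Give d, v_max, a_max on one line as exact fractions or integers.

d=69/2 v_max=6 a_max=3/2

final state: t=39/4, x=69/2, v=0 → d = 69/2
a_max = (3−0)/(2−0) = 3/2
max v = 6 over t∈[4,23/4] → v_max = 6
check: 6·(4+7/4) = 69/2 ✓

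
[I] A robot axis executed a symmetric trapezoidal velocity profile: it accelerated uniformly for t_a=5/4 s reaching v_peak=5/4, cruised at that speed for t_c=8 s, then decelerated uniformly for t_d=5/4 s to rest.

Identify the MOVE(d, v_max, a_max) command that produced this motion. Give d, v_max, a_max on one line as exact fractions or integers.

a_max = (5/4)/(5/4) = 1
d_a = ½·5/4·5/4 = 25/32; d_c = 5/4·8 = 10
d = 2·25/32 + 10 = 185/16
t_c = 8 > 0 ⇒ limit active, v_max = 5/4

d=185/16 v_max=5/4 a_max=1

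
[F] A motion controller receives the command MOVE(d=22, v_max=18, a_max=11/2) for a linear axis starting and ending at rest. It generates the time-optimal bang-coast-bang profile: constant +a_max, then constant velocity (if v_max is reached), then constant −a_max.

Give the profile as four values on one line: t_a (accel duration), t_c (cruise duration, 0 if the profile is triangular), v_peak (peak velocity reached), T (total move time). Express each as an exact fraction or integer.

t_a=2 t_c=0 v_peak=11 T=4

vₘ²/aₘ = 18²/(11/2) = 648/11
22 < 648/11 → triangular
v_peak = √(22·11/2) = √121 = 11
t_a = 11/(11/2) = 2; t_c = 0
T = 2·2 = 4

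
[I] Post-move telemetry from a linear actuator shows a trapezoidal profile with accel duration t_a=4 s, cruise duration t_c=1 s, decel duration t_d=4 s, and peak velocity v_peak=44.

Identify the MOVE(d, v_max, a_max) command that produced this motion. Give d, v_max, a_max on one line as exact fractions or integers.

d=220 v_max=44 a_max=11

a_max = 44/4 = 11
d_a = ½·44·4 = 88; d_c = 44·1 = 44
d = 2·88 + 44 = 220
t_c = 1 > 0 so v_max = 44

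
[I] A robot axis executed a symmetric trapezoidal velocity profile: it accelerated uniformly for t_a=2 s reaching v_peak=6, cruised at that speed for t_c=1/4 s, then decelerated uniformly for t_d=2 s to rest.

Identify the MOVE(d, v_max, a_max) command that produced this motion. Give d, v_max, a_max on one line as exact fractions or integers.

a_max = 6/2 = 3
d_a = ½·6·2 = 6; d_c = 6·1/4 = 3/2
d = 2·6 + 3/2 = 27/2
t_c = 1/4 > 0 so v_max = 6

d=27/2 v_max=6 a_max=3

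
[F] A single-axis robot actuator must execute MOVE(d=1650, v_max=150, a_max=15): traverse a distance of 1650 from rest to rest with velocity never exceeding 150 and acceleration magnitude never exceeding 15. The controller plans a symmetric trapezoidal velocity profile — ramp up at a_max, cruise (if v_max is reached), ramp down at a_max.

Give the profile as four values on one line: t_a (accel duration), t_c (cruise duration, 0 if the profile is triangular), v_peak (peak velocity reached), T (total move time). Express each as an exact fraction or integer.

t_a=10 t_c=1 v_peak=150 T=21

vₘ²/aₘ = 150²/15 = 1500
1650 ≥ 1500 ⇒ cruise phase
t_a = 150/15 = 10; v_peak = 150
d_cruise = 1650 − 1500 = 150; t_c = 150/150 = 1
T = 2·10 + 1 = 21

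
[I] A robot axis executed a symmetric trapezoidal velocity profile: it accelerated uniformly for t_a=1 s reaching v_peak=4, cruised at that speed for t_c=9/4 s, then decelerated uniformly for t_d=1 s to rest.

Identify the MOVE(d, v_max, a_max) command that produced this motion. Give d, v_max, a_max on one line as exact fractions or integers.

a_max = 4/1 = 4
d_a = ½·4·1 = 2; d_c = 4·9/4 = 9
d = 2·2 + 9 = 13
t_c = 9/4 > 0 → v_max = v_peak = 4

d=13 v_max=4 a_max=4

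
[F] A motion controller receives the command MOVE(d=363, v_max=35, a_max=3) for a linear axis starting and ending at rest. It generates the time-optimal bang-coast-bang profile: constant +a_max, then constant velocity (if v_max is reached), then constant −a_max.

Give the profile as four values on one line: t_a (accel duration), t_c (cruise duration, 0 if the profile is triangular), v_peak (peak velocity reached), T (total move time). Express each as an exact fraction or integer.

t_a=11 t_c=0 v_peak=33 T=22

(v_max)²/a_max = 35²/3 = 1225/3
363 < 1225/3 so t_c = 0
v_peak = √(363·3) = √1089 = 33
t_a = 33/3 = 11; t_c = 0
T = 2·11 = 22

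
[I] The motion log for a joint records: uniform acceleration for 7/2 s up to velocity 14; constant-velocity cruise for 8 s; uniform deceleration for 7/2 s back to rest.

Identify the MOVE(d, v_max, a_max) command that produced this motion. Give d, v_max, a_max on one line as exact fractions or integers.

d=161 v_max=14 a_max=4

a_max = 14/(7/2) = 4
d_a = ½·14·7/2 = 49/2; d_c = 14·8 = 112
d = 2·49/2 + 112 = 161
t_c = 8 > 0 ⇒ limit active, v_max = 14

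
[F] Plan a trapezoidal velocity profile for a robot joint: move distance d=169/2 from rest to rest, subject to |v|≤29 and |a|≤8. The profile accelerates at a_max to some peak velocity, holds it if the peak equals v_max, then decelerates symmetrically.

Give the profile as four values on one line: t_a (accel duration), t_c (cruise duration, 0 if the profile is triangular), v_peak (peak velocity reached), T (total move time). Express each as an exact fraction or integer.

t_a=13/4 t_c=0 v_peak=26 T=13/2

v_max²/a_max = 29²/8 = 841/8
169/2 < 841/8 → triangular
v_peak = √(169/2·8) = √676 = 26
t_a = 26/8 = 13/4; t_c = 0
T = 2·13/4 = 13/2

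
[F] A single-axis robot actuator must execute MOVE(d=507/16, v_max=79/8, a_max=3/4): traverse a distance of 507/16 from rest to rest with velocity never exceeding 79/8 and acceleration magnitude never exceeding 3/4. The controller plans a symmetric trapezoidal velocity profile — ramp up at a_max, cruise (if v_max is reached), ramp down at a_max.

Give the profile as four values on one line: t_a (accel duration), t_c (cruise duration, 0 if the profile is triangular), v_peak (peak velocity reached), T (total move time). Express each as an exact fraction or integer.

t_a=13/2 t_c=0 v_peak=39/8 T=13

(v_max)²/a_max = (79/8)²/(3/4) = 6241/48
507/16 < 6241/48 ⇒ no cruise
v_peak = √(507/16·3/4) = √(1521/64) = 39/8
t_a = (39/8)/(3/4) = 13/2; t_c = 0
T = 2·13/2 = 13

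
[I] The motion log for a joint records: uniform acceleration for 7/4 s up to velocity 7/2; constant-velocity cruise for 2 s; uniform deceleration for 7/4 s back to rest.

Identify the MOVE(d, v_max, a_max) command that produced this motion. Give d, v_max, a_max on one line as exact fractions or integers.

a_max = (7/2)/(7/4) = 2
d_a = ½·7/2·7/4 = 49/16; d_c = 7/2·2 = 7
d = 2·49/16 + 7 = 105/8
t_c = 2 > 0 so v_max = 7/2

d=105/8 v_max=7/2 a_max=2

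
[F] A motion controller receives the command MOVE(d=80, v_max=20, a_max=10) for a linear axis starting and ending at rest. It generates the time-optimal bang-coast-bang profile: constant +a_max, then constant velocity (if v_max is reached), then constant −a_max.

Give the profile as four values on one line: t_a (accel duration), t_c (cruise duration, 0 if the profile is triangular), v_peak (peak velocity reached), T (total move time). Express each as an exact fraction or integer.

t_a=2 t_c=2 v_peak=20 T=6

v_max²/a_max = 20²/10 = 40
80 ≥ 40 so v_max reached
t_a = 20/10 = 2; v_peak = 20
d_cruise = 80 − 40 = 40; t_c = 40/20 = 2
T = 2·2 + 2 = 6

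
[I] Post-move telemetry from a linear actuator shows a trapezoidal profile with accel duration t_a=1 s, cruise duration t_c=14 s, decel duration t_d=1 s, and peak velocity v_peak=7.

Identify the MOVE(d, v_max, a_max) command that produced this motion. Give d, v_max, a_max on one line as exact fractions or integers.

a_max = 7/1 = 7
d_a = ½·7·1 = 7/2; d_c = 7·14 = 98
d = 2·7/2 + 98 = 105
t_c = 14 > 0 so v_max = 7

d=105 v_max=7 a_max=7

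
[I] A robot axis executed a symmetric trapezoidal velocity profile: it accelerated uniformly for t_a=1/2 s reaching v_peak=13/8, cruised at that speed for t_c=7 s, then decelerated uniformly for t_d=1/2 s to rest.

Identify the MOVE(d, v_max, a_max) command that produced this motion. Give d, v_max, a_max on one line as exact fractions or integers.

a_max = (13/8)/(1/2) = 13/4
d_a = ½·13/8·1/2 = 13/32; d_c = 13/8·7 = 91/8
d = 2·13/32 + 91/8 = 195/16
t_c = 7 > 0 ⇒ limit active, v_max = 13/8

d=195/16 v_max=13/8 a_max=13/4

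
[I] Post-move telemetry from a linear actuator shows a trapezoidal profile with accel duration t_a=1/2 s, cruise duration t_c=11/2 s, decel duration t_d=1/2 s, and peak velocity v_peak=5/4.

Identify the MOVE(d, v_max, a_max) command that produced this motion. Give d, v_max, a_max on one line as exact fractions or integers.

a_max = (5/4)/(1/2) = 5/2
d_a = ½·5/4·1/2 = 5/16; d_c = 5/4·11/2 = 55/8
d = 2·5/16 + 55/8 = 15/2
t_c = 11/2 > 0 so v_max = 5/4

d=15/2 v_max=5/4 a_max=5/2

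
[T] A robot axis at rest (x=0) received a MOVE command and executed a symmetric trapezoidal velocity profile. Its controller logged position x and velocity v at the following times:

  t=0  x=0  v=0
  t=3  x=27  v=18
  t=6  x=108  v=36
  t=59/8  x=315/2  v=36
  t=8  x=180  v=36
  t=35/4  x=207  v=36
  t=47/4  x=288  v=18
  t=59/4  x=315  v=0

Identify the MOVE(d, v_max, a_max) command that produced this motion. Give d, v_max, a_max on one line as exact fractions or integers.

d=315 v_max=36 a_max=6

final state: t=59/4, x=315, v=0 → d = 315
a_max = (18−0)/(3−0) = 6
max v = 36 over t∈[6,35/4] → v_max = 36
check: 36·(6+11/4) = 315 ✓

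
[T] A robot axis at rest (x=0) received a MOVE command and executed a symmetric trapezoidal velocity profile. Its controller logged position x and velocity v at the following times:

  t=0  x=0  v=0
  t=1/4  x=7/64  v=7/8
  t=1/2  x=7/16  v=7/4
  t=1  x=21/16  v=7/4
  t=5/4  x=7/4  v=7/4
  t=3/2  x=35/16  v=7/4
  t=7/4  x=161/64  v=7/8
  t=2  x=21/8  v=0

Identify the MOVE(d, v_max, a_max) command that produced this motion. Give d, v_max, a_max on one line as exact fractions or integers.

final state: t=2, x=21/8, v=0 → d = 21/8
a_max = (7/8−0)/(1/4−0) = 7/2
max v = 7/4 over t∈[1/2,3/2] → v_max = 7/4
check: 7/4·(1/2+1) = 21/8 ✓

d=21/8 v_max=7/4 a_max=7/2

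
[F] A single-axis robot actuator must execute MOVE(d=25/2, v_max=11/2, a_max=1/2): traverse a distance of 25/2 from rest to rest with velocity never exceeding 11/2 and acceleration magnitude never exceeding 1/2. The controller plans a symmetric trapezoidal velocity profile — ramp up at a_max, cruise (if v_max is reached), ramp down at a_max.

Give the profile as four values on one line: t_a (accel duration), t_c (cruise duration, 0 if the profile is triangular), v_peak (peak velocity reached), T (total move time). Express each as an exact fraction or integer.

t_a=5 t_c=0 v_peak=5/2 T=10

(v_max)²/a_max = (11/2)²/(1/2) = 121/2
25/2 < 121/2 → triangular
v_peak = √(25/2·1/2) = √(25/4) = 5/2
t_a = (5/2)/(1/2) = 5; t_c = 0
T = 2·5 = 10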